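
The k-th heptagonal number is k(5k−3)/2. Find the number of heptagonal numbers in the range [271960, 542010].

The n-th heptagonal number is n(5n−3)/2.
Smallest index with value ≥ 271960: n = 331 (giving 273406).
Largest index with value ≤ 542010: n = 465 (giving 539865).
Indices 331 through 465: 135 terms.

135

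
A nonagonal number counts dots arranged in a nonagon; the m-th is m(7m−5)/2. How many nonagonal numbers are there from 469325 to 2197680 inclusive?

The n-th nonagonal number is n(7n−5)/2.
Smallest index with value ≥ 469325: n = 367 (giving 470494).
Largest index with value ≤ 2197680: n = 792 (giving 2193444).
Indices 367 through 792: 426 terms.

426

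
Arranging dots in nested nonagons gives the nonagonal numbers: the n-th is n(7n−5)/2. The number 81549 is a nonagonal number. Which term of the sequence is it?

Set n(7n−5)/2 = 81549, giving 7n² − 5n − 163098 = 0.
So n = (5 + 2137) / 14 = 2142/14 = 153.
Check: 153·(7·153 − 5)/2 = 81549. ✓

153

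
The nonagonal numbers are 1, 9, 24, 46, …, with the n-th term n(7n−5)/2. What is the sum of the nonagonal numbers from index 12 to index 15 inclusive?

Σ i(7i−5)/2 = (7Σi² − 5Σi) / 2 over i = 12..15.
Σi = 120 − 66 = 54 and Σi² = 1240 − 506 = 734.
(7·734 − 5·54) / 2 = 4868/2 = 2434.

2434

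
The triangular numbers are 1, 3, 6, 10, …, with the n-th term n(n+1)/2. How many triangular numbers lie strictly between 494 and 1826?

29

The n-th triangular number is n(n+1)/2.
Smallest index with value > 494: n = 31 (giving 496).
Largest index with value < 1826: n = 59 (giving 1770).
Indices 31 through 59: 29 terms.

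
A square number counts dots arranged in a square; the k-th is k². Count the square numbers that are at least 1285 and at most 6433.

45

The n-th square number is n².
Smallest index with value ≥ 1285: n = 36 (giving 1296).
Largest index with value ≤ 6433: n = 80 (giving 6400).
Indices 36 through 80: 45 terms.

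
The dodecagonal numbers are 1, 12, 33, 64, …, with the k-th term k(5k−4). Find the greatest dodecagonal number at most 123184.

Solve n(5n−4) ≤ 123184 for integer n.
n = 157 gives 122617 ≤ 123184, while n = 158 gives 124188 > 123184; so the answer is 122617.

122617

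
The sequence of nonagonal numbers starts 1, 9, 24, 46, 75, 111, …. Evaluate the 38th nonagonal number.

The 38th nonagonal number is n(7n−5)/2 with n = 38.
38·(7·38 − 5)/2 = 38·261/2 = 4959.

4959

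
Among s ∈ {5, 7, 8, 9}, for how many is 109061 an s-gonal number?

1

s = 5: P(5, 269) = 108407 and P(5, 270) = 109215; 109061 is not s-gonal.
s = 7: P(7, 209) = 108889 and P(7, 210) = 109935; 109061 is not s-gonal.
s = 8: P(8, 191) = 109061. ✓
s = 9: P(9, 176) = 107976 and P(9, 177) = 109209; 109061 is not s-gonal.
Hits: s ∈ {8} → 1.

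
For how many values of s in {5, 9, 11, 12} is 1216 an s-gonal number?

s = 5: P(5, 28) = 1162 and P(5, 29) = 1247; 1216 is not s-gonal.
s = 9: P(9, 19) = 1216. ✓
s = 11: P(11, 16) = 1096 and P(11, 17) = 1241; 1216 is not s-gonal.
s = 12: P(12, 16) = 1216. ✓
Hits: s ∈ {9, 12} → 2.

2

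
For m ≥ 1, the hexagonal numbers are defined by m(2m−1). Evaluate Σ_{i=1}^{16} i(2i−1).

2856

Σ i(2i−1) = 2Σi² − Σi over i = 1..16.
Σi = 136 and Σi² = 1496.
2·1496 − 1·136 = 2856.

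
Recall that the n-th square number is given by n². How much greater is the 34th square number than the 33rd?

n² − (n−1)² = 2n − 1, so 34² − 33² = 2·34 − 1 = 67.

67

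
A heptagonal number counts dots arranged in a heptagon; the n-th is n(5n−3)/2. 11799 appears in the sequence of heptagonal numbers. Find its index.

69

Set n(5n−3)/2 = 11799, giving 5n² − 3n − 23598 = 0.
The discriminant is 9 + 40·11799 = 471969, and √471969 = 687.
So n = (3 + 687) / 10 = 690/10 = 69.
Check: 69·(5·69 − 3)/2 = 11799. ✓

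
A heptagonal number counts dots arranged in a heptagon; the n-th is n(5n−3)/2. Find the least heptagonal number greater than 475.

Solve n(5n−3)/2 > 475 for integer n.
The largest n with value ≤ 475 is 14 (since 469 ≤ 475 < 540), so the first above is n = 15, value 540.

540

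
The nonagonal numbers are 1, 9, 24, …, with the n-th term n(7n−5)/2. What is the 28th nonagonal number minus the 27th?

Consecutive nonagonal numbers differ by 7n − 6: here 7·28 − 6 = 190.

190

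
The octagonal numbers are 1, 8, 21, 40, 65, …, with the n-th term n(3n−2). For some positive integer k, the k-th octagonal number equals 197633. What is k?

257

Set n(3n−2) = 197633, giving 3n² − 2n − 197633 = 0.
The discriminant is 4 + 12·197633 = 2371600, and √2371600 = 1540.
So n = (2 + 1540) / 6 = 1542/6 = 257.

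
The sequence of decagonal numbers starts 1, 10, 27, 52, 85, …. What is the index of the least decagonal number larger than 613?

13

Solve n(4n−3) > 613 for integer n.
The largest n with value ≤ 613 is 12 (since 540 ≤ 613 < 637), so the first above is n = 13, value 637.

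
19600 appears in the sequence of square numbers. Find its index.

140

We need n² = 19600, so n = √19600 = 140.
Check: 140² = 19600. ✓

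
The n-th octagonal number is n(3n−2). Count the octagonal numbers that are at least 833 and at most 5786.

28

The n-th octagonal number is n(3n−2).
Smallest index with value ≥ 833: n = 17 (giving 833).
Largest index with value ≤ 5786: n = 44 (giving 5720).
Indices 17 through 44: 28 terms.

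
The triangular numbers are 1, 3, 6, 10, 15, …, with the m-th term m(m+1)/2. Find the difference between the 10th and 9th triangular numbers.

10

Consecutive triangular numbers differ by n: T_{10} − T_{9} = 10.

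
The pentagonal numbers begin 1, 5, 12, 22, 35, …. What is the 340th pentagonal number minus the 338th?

2033

340·(3·340 − 1)/2 = 173230 and 338·(3·338 − 1)/2 = 171197.
Difference: 173230 − 171197 = 2033.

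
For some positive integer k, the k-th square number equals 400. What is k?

We need n² = 400, so n = √400 = 20.

20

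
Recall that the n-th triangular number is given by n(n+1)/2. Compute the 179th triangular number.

16110

179·180/2 = 32220/2 = 16110.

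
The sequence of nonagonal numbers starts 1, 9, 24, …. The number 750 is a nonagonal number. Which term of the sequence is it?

15

Set n(7n−5)/2 = 750, giving 7n² − 5n − 1500 = 0.
The discriminant is 25 + 56·750 = 42025, and √42025 = 205.
So n = (5 + 205) / 14 = 210/14 = 15.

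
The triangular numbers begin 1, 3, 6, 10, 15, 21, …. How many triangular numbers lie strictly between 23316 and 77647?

The n-th triangular number is n(n+1)/2.
Smallest index with value > 23316: n = 216 (giving 23436).
Largest index with value < 77647: n = 393 (giving 77421).
Indices 216 through 393: 178 terms.

178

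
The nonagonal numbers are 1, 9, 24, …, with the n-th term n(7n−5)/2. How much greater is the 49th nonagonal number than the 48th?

Consecutive nonagonal numbers differ by 7n − 6: here 7·49 − 6 = 337.

337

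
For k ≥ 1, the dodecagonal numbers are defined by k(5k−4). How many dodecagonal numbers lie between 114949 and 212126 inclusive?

The n-th dodecagonal number is n(5n−4).
Smallest index with value ≥ 114949: n = 153 (giving 116433).
Largest index with value ≤ 212126: n = 206 (giving 211356).
Indices 153 through 206: 54 terms.

54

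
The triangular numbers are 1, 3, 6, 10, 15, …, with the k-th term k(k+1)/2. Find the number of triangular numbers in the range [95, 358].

13

The n-th triangular number is n(n+1)/2.
Smallest index with value ≥ 95: n = 14 (giving 105).
Largest index with value ≤ 358: n = 26 (giving 351).
Indices 14 through 26: 13 terms.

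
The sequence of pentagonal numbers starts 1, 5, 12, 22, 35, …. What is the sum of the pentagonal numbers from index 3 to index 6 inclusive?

120

Σ i(3i−1)/2 = (3Σi² − Σi) / 2 over i = 3..6.
Σi = 21 − 3 = 18 and Σi² = 91 − 5 = 86.
(3·86 − 1·18) / 2 = 240/2 = 120.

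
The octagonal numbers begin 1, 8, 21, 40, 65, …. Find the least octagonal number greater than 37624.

Solve n(3n−2) > 37624 for integer n.
The largest n with value ≤ 37624 is 112 (since 37408 ≤ 37624 < 38081), so the first above is n = 113, value 38081.

38081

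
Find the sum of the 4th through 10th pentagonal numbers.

Σ i(3i−1)/2 = (3Σi² − Σi) / 2 over i = 4..10.
Σi = 55 − 6 = 49 and Σi² = 385 − 14 = 371.
(3·371 − 1·49) / 2 = 1064/2 = 532.

532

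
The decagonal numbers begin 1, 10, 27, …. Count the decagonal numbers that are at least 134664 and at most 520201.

The n-th decagonal number is n(4n−3).
Smallest index with value ≥ 134664: n = 184 (giving 134872).
Largest index with value ≤ 520201: n = 361 (giving 520201).
Indices 184 through 361: 178 terms.

178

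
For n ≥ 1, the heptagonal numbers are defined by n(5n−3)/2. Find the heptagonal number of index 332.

275062

The 332nd heptagonal number is n(5n−3)/2 with n = 332.
332·(5·332 − 3)/2 = 332·1657/2 = 275062.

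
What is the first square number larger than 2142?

Solve n² > 2142 for integer n.
The largest n with value ≤ 2142 is 46 (since 2116 ≤ 2142 < 2209), so the first above is n = 47, value 2209.

2209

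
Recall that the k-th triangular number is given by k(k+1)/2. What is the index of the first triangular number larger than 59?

Solve n(n+1)/2 > 59 for integer n.
The largest n with value ≤ 59 is 10 (since 55 ≤ 59 < 66), so the first above is n = 11, value 66.

11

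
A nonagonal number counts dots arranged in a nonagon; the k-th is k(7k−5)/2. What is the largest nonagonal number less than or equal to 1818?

Solve n(7n−5)/2 ≤ 1818 for integer n.
n = 23 gives 1794 ≤ 1818, while n = 24 gives 1956 > 1818; so the answer is 1794.

1794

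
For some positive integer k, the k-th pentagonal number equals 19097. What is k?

Set n(3n−1)/2 = 19097, giving 3n² − n − 38194 = 0.
The discriminant is 1 + 24·19097 = 458329, and √458329 = 677.
So n = (1 + 677) / 6 = 678/6 = 113.

113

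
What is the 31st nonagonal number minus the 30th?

Consecutive nonagonal numbers differ by 7n − 6: here 7·31 − 6 = 211.

211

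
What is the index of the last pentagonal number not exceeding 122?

9

Solve n(3n−1)/2 ≤ 122 for integer n.
n = 9 gives 117 ≤ 122, while n = 10 gives 145 > 122; so the answer is index 9.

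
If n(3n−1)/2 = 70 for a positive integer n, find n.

7

Set n(3n−1)/2 = 70, giving 3n² − n − 140 = 0.
The discriminant is 1 + 24·70 = 1681, and √1681 = 41.
So n = (1 + 41) / 6 = 42/6 = 7.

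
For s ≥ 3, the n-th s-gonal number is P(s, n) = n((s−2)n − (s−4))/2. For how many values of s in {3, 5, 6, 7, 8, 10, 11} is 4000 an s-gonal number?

1

s = 3: P(3, 88) = 3916 and P(3, 89) = 4005; 4000 is not s-gonal.
s = 5: P(5, 51) = 3876 and P(5, 52) = 4030; 4000 is not s-gonal.
s = 6: P(6, 44) = 3828 and P(6, 45) = 4005; 4000 is not s-gonal.
s = 7: P(7, 40) = 3940 and P(7, 41) = 4141; 4000 is not s-gonal.
s = 8: P(8, 36) = 3816 and P(8, 37) = 4033; 4000 is not s-gonal.
s = 10: P(10, 32) = 4000. ✓
s = 11: P(11, 30) = 3945 and P(11, 31) = 4216; 4000 is not s-gonal.
Hits: s ∈ {10} → 1.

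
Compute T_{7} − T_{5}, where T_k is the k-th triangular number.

7·8/2 = 28 and 5·6/2 = 15.
Difference: 28 − 15 = 13.

13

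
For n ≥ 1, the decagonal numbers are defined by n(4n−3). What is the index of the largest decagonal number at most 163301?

Solve n(4n−3) ≤ 163301 for integer n.
n = 202 gives 162610 ≤ 163301, while n = 203 gives 164227 > 163301; so the answer is index 202.

202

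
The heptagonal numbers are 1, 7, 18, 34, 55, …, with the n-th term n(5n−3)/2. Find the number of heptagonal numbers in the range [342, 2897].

The n-th heptagonal number is n(5n−3)/2.
Smallest index with value ≥ 342: n = 12 (giving 342).
Largest index with value ≤ 2897: n = 34 (giving 2839).
Indices 12 through 34: 23 terms.

23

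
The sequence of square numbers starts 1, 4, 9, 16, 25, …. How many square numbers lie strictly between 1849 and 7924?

The n-th square number is n².
Smallest index with value > 1849: n = 44 (giving 1936).
Largest index with value < 7924: n = 89 (giving 7921).
Indices 44 through 89: 46 terms.

46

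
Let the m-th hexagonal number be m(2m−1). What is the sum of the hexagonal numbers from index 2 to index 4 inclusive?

Σ i(2i−1) = 2Σi² − Σi over i = 2..4.
Σi = 10 − 1 = 9 and Σi² = 30 − 1 = 29.
2·29 − 1·9 = 49.

49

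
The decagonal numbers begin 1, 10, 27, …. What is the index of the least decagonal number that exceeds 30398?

88

Solve n(4n−3) > 30398 for integer n.
The largest n with value ≤ 30398 is 87 (since 30015 ≤ 30398 < 30712), so the first above is n = 88, value 30712.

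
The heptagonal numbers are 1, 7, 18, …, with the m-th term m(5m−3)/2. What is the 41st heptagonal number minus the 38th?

588

41·(5·41 − 3)/2 = 4141 and 38·(5·38 − 3)/2 = 3553.
Difference: 4141 − 3553 = 588.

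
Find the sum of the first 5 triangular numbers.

Σ i(i+1)/2 = (Σi² + Σi) / 2 over i = 1..5.
Σi = 15 and Σi² = 55.
(1·55 + 1·15) / 2 = 70/2 = 35.

35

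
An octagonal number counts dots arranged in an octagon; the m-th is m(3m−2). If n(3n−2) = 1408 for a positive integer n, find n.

22

Set n(3n−2) = 1408, giving 3n² − 2n − 1408 = 0.
The discriminant is 4 + 12·1408 = 16900, and √16900 = 130.
So n = (2 + 130) / 6 = 132/6 = 22.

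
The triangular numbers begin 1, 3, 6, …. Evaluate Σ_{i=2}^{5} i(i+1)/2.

34

Σ i(i+1)/2 = (Σi² + Σi) / 2 over i = 2..5.
Σi = 15 − 1 = 14 and Σi² = 55 − 1 = 54.
(1·54 + 1·14) / 2 = 68/2 = 34.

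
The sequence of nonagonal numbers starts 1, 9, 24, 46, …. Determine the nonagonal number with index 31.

3286

31·(7·31 − 5)/2 = 31·212/2 = 31·106 = 3286.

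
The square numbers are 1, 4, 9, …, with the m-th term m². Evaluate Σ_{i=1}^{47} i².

Σ_{i=1}^{47} i² = 47·48·95/6 = 35720.

35720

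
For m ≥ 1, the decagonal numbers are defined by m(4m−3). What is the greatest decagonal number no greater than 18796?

Solve n(4n−3) ≤ 18796 for integer n.
n = 68 gives 18292 ≤ 18796, while n = 69 gives 18837 > 18796; so the answer is 18292.

18292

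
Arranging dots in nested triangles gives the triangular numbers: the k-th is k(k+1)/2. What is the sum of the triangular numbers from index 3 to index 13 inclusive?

Σ i(i+1)/2 = (Σi² + Σi) / 2 over i = 3..13.
Σi = 91 − 3 = 88 and Σi² = 819 − 5 = 814.
(1·814 + 1·88) / 2 = 902/2 = 451.

451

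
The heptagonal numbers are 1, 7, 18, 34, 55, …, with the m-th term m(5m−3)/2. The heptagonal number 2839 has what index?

34

Set n(5n−3)/2 = 2839, giving 5n² − 3n − 5678 = 0.
The discriminant is 9 + 40·2839 = 113569, and √113569 = 337.
So n = (3 + 337) / 10 = 340/10 = 34.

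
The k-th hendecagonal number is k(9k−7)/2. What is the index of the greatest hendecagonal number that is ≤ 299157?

258

Solve n(9n−7)/2 ≤ 299157 for integer n.
n = 258 gives 298635 ≤ 299157, while n = 259 gives 300958 > 299157; so the answer is index 258.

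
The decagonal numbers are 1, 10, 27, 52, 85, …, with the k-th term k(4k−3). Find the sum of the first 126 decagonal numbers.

2675001

Σ i(4i−3) = 4Σi² − 3Σi over i = 1..126.
Σi = 8001 and Σi² = 674751.
4·674751 − 3·8001 = 2675001.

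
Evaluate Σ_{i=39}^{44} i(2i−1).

20453

Σ i(2i−1) = 2Σi² − Σi over i = 39..44.
Σi = 990 − 741 = 249 and Σi² = 29370 − 19019 = 10351.
2·10351 − 1·249 = 20453.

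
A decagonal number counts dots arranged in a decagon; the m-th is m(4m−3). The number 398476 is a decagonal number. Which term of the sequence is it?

316

Set n(4n−3) = 398476, giving 4n² − 3n − 398476 = 0.
The discriminant is 9 + 16·398476 = 6375625, and √6375625 = 2525.
So n = (3 + 2525) / 8 = 2528/8 = 316.
Check: 316·(4·316 − 3) = 398476. ✓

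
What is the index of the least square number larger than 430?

Solve n² > 430 for integer n.
The largest n with value ≤ 430 is 20 (since 400 ≤ 430 < 441), so the first above is n = 21, value 441.

21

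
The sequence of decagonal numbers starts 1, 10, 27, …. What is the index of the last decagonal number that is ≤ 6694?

41

Solve n(4n−3) ≤ 6694 for integer n.
n = 41 gives 6601 ≤ 6694, while n = 42 gives 6930 > 6694; so the answer is index 41.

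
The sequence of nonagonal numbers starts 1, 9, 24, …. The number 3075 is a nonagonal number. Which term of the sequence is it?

Set n(7n−5)/2 = 3075, giving 7n² − 5n − 6150 = 0.
The discriminant is 25 + 56·3075 = 172225, and √172225 = 415.
So n = (5 + 415) / 14 = 420/14 = 30.

30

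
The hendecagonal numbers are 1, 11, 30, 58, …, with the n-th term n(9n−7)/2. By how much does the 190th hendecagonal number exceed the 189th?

Consecutive hendecagonal numbers differ by 9n − 8: here 9·190 − 8 = 1702.

1702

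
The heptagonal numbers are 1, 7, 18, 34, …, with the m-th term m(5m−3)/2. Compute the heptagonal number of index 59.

8614

The 59th heptagonal number is n(5n−3)/2 with n = 59.
59·(5·59 − 3)/2 = 59·292/2 = 59·146 = 8614.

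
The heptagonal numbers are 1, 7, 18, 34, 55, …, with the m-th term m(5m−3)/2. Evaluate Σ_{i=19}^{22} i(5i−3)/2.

4092

Σ i(5i−3)/2 = (5Σi² − 3Σi) / 2 over i = 19..22.
Σi = 253 − 171 = 82 and Σi² = 3795 − 2109 = 1686.
(5·1686 − 3·82) / 2 = 8184/2 = 4092.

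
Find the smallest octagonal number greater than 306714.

Solve n(3n−2) > 306714 for integer n.
The largest n with value ≤ 306714 is 320 (since 306560 ≤ 306714 < 308481), so the first above is n = 321, value 308481.

308481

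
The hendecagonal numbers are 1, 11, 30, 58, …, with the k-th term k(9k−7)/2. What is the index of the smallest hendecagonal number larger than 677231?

389

Solve n(9n−7)/2 > 677231 for integer n.
The largest n with value ≤ 677231 is 388 (since 676090 ≤ 677231 < 679583), so the first above is n = 389, value 679583.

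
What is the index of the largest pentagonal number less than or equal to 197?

Solve n(3n−1)/2 ≤ 197 for integer n.
n = 11 gives 176 ≤ 197, while n = 12 gives 210 > 197; so the answer is index 11.

11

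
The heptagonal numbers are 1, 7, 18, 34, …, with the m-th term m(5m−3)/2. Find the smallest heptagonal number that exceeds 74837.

75429

Solve n(5n−3)/2 > 74837 for integer n.
The largest n with value ≤ 74837 is 173 (since 74563 ≤ 74837 < 75429), so the first above is n = 174, value 75429.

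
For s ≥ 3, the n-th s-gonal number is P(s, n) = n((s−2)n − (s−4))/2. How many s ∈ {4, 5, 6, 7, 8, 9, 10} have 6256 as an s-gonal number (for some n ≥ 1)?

1

s = 4: P(4, 79) = 6241 and P(4, 80) = 6400; 6256 is not s-gonal.
s = 5: P(5, 64) = 6112 and P(5, 65) = 6305; 6256 is not s-gonal.
s = 6: P(6, 56) = 6216 and P(6, 57) = 6441; 6256 is not s-gonal.
s = 7: P(7, 50) = 6175 and P(7, 51) = 6426; 6256 is not s-gonal.
s = 8: P(8, 46) = 6256. ✓
s = 9: P(9, 42) = 6069 and P(9, 43) = 6364; 6256 is not s-gonal.
s = 10: P(10, 39) = 5967 and P(10, 40) = 6280; 6256 is not s-gonal.
Hits: s ∈ {8} → 1.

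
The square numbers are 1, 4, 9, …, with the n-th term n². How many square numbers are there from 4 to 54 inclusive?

The n-th square number is n².
Smallest index with value ≥ 4: n = 2 (giving 4).
Largest index with value ≤ 54: n = 7 (giving 49).
Indices 2 through 7: 6 terms.

6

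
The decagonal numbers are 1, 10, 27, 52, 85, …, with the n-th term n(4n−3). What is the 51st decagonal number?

51·(4·51 − 3) = 51·201 = 10251.

10251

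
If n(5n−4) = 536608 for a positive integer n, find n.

328

Set n(5n−4) = 536608, giving 5n² − 4n − 536608 = 0.
So n = (4 + 3276) / 10 = 3280/10 = 328.
Check: 328·(5·328 − 4) = 536608. ✓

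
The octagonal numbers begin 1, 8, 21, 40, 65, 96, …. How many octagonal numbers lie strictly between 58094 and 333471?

The n-th octagonal number is n(3n−2).
Smallest index with value > 58094: n = 140 (giving 58520).
Largest index with value < 333471: n = 333 (giving 332001).
Indices 140 through 333: 194 terms.

194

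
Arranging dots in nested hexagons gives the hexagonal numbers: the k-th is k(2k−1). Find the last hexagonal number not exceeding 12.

Solve n(2n−1) ≤ 12 for integer n.
n = 2 gives 6 ≤ 12, while n = 3 gives 15 > 12; so the answer is 6.

6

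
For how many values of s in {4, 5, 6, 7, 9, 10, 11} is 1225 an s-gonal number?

s = 4: P(4, 35) = 1225. ✓
s = 5: P(5, 28) = 1162 and P(5, 29) = 1247; 1225 is not s-gonal.
s = 6: P(6, 25) = 1225. ✓
s = 7: P(7, 22) = 1177 and P(7, 23) = 1288; 1225 is not s-gonal.
s = 9: P(9, 19) = 1216 and P(9, 20) = 1350; 1225 is not s-gonal.
s = 10: P(10, 17) = 1105 and P(10, 18) = 1242; 1225 is not s-gonal.
s = 11: P(11, 16) = 1096 and P(11, 17) = 1241; 1225 is not s-gonal.
Hits: s ∈ {4, 6} → 2.

2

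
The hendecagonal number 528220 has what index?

343

Set n(9n−7)/2 = 528220, giving 9n² − 7n − 1056440 = 0.
The discriminant is 49 + 72·528220 = 38031889, and √38031889 = 6167.
So n = (7 + 6167) / 18 = 6174/18 = 343.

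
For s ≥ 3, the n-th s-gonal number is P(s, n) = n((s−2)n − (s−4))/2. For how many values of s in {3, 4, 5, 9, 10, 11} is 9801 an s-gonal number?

2

s = 3: P(3, 139) = 9730 and P(3, 140) = 9870; 9801 is not s-gonal.
s = 4: P(4, 99) = 9801. ✓
s = 5: P(5, 81) = 9801. ✓
s = 9: P(9, 53) = 9699 and P(9, 54) = 10071; 9801 is not s-gonal.
s = 10: P(10, 49) = 9457 and P(10, 50) = 9850; 9801 is not s-gonal.
s = 11: P(11, 47) = 9776 and P(11, 48) = 10200; 9801 is not s-gonal.
Hits: s ∈ {4, 5} → 2.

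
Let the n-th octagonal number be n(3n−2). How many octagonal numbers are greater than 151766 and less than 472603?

172

The n-th octagonal number is n(3n−2).
Smallest index with value > 151766: n = 226 (giving 152776).
Largest index with value < 472603: n = 397 (giving 472033).
Indices 226 through 397: 172 terms.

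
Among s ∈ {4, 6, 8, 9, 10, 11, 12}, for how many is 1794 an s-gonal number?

1

s = 4: P(4, 42) = 1764 and P(4, 43) = 1849; 1794 is not s-gonal.
s = 6: P(6, 30) = 1770 and P(6, 31) = 1891; 1794 is not s-gonal.
s = 8: P(8, 24) = 1680 and P(8, 25) = 1825; 1794 is not s-gonal.
s = 9: P(9, 23) = 1794. ✓
s = 10: P(10, 21) = 1701 and P(10, 22) = 1870; 1794 is not s-gonal.
s = 11: P(11, 20) = 1730 and P(11, 21) = 1911; 1794 is not s-gonal.
s = 12: P(12, 19) = 1729 and P(12, 20) = 1920; 1794 is not s-gonal.
Hits: s ∈ {9} → 1.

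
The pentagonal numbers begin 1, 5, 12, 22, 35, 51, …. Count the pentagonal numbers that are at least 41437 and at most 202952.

202

The n-th pentagonal number is n(3n−1)/2.
Smallest index with value ≥ 41437: n = 167 (giving 41750).
Largest index with value ≤ 202952: n = 368 (giving 202952).
Indices 167 through 368: 202 terms.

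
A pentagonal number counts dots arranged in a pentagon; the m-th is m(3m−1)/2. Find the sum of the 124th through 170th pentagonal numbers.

Σ i(3i−1)/2 = (3Σi² − Σi) / 2 over i = 124..170.
Σi = 14535 − 7626 = 6909 and Σi² = 1652145 − 627874 = 1024271.
(3·1024271 − 1·6909) / 2 = 3065904/2 = 1532952.

1532952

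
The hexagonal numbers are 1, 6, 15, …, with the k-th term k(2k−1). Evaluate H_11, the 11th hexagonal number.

The 11th hexagonal number is n(2n−1) with n = 11.
11·(2·11 − 1) = 11·21 = 231.

231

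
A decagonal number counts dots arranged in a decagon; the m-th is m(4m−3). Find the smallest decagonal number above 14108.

14220

Solve n(4n−3) > 14108 for integer n.
The largest n with value ≤ 14108 is 59 (since 13747 ≤ 14108 < 14220), so the first above is n = 60, value 14220.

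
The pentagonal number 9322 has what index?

79

Set n(3n−1)/2 = 9322, giving 3n² − n − 18644 = 0.
The discriminant is 1 + 24·9322 = 223729, and √223729 = 473.
So n = (1 + 473) / 6 = 474/6 = 79.
Check: 79·(3·79 − 1)/2 = 9322. ✓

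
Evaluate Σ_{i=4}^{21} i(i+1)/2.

1761

Σ i(i+1)/2 = (Σi² + Σi) / 2 over i = 4..21.
Σi = 231 − 6 = 225 and Σi² = 3311 − 14 = 3297.
(1·3297 + 1·225) / 2 = 3522/2 = 1761.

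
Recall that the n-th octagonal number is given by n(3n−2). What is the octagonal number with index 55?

8965

55·(3·55 − 2) = 55·163 = 8965.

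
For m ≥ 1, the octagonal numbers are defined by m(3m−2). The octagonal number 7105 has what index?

Set n(3n−2) = 7105, giving 3n² − 2n − 7105 = 0.
The discriminant is 4 + 12·7105 = 85264, and √85264 = 292.
So n = (2 + 292) / 6 = 294/6 = 49.

49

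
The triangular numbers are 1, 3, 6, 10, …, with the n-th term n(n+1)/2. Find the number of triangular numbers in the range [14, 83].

The n-th triangular number is n(n+1)/2.
Smallest index with value ≥ 14: n = 5 (giving 15).
Largest index with value ≤ 83: n = 12 (giving 78).
Indices 5 through 12: 8 terms.

8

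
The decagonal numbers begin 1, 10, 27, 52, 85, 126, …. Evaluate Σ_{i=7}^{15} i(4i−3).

Σ i(4i−3) = 4Σi² − 3Σi over i = 7..15.
Σi = 120 − 21 = 99 and Σi² = 1240 − 91 = 1149.
4·1149 − 3·99 = 4299.

4299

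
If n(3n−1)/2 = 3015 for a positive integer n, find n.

45

Set n(3n−1)/2 = 3015, giving 3n² − n − 6030 = 0.
The discriminant is 1 + 24·3015 = 72361, and √72361 = 269.
So n = (1 + 269) / 6 = 270/6 = 45.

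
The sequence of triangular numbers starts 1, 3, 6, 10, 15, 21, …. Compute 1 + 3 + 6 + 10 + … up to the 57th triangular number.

32509

Σ i(i+1)/2 = (Σi² + Σi) / 2 over i = 1..57.
Σi = 1653 and Σi² = 63365.
(1·63365 + 1·1653) / 2 = 65018/2 = 32509.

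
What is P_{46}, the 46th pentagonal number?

3151

46·(3·46 − 1)/2 = 46·137/2 = 3151.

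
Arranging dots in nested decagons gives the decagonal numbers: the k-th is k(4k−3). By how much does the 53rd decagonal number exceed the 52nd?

417

Consecutive decagonal numbers differ by 8n − 7: here 8·53 − 7 = 417.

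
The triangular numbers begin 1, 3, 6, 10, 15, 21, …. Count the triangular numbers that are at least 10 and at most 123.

12

The n-th triangular number is n(n+1)/2.
Smallest index with value ≥ 10: n = 4 (giving 10).
Largest index with value ≤ 123: n = 15 (giving 120).
Indices 4 through 15: 12 terms.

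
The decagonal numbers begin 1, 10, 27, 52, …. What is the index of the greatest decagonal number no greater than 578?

12

Solve n(4n−3) ≤ 578 for integer n.
n = 12 gives 540 ≤ 578, while n = 13 gives 637 > 578; so the answer is index 12.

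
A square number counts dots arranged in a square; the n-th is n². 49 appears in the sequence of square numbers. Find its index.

We need n² = 49, so n = √49 = 7.

7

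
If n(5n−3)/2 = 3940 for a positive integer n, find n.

Set n(5n−3)/2 = 3940, giving 5n² − 3n − 7880 = 0.
So n = (3 + 397) / 10 = 400/10 = 40.
Check: 40·(5·40 − 3)/2 = 3940. ✓

40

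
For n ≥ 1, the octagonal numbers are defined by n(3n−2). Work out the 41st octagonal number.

4961

The 41st octagonal number is n(3n−2) with n = 41.
41·(3·41 − 2) = 41·121 = 4961.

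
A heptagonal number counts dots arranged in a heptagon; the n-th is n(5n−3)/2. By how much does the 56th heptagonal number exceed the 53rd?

813

56·(5·56 − 3)/2 = 7756 and 53·(5·53 − 3)/2 = 6943.
Difference: 7756 − 6943 = 813.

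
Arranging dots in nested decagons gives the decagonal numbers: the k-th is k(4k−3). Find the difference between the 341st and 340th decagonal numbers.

Consecutive decagonal numbers differ by 8n − 7: here 8·341 − 7 = 2721.

2721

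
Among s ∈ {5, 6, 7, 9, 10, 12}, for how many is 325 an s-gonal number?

s = 5: P(5, 14) = 287 and P(5, 15) = 330; 325 is not s-gonal.
s = 6: P(6, 13) = 325. ✓
s = 7: P(7, 11) = 286 and P(7, 12) = 342; 325 is not s-gonal.
s = 9: P(9, 10) = 325. ✓
s = 10: P(10, 9) = 297 and P(10, 10) = 370; 325 is not s-gonal.
s = 12: P(12, 8) = 288 and P(12, 9) = 369; 325 is not s-gonal.
Hits: s ∈ {6, 9} → 2.

2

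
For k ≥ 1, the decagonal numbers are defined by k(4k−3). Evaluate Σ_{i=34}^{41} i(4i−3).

44268

Σ i(4i−3) = 4Σi² − 3Σi over i = 34..41.
Σi = 861 − 561 = 300 and Σi² = 23821 − 12529 = 11292.
4·11292 − 3·300 = 44268.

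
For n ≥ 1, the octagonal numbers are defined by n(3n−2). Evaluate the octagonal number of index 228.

The 228th octagonal number is n(3n−2) with n = 228.
228·(3·228 − 2) = 228·682 = 155496.

155496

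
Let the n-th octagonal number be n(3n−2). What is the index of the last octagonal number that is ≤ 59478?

141

Solve n(3n−2) ≤ 59478 for integer n.
n = 141 gives 59361 ≤ 59478, while n = 142 gives 60208 > 59478; so the answer is index 141.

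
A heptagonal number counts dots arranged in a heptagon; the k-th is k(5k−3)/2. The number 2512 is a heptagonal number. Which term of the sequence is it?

32

Set n(5n−3)/2 = 2512, giving 5n² − 3n − 5024 = 0.
The discriminant is 9 + 40·2512 = 100489, and √100489 = 317.
So n = (3 + 317) / 10 = 320/10 = 32.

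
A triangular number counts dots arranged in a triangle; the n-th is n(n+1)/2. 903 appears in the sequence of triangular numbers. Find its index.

42

Set n(n+1)/2 = 903, giving n² + n − 1806 = 0.
So n = (-1 + 85) / 2 = 84/2 = 42.
Check: 42·43/2 = 903. ✓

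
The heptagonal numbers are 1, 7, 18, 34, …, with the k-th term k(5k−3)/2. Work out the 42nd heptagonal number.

4347

The 42nd heptagonal number is n(5n−3)/2 with n = 42.
42·(5·42 − 3)/2 = 42·207/2 = 4347.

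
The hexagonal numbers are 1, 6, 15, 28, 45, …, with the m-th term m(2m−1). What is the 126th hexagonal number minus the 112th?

126·(2·126 − 1) = 31626 and 112·(2·112 − 1) = 24976.
Difference: 31626 − 24976 = 6650.

6650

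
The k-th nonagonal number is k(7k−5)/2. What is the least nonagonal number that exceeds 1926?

Solve n(7n−5)/2 > 1926 for integer n.
The largest n with value ≤ 1926 is 23 (since 1794 ≤ 1926 < 1956), so the first above is n = 24, value 1956.

1956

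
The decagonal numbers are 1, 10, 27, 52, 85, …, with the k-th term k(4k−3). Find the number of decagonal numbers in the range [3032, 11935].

The n-th decagonal number is n(4n−3).
Smallest index with value ≥ 3032: n = 28 (giving 3052).
Largest index with value ≤ 11935: n = 55 (giving 11935).
Indices 28 through 55: 28 terms.

28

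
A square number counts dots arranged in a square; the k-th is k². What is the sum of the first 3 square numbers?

Σ_{i=1}^{3} i² = 3·4·7/6 = 14.

14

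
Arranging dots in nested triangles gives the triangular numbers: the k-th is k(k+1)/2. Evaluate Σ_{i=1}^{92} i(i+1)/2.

Σ i(i+1)/2 = (Σi² + Σi) / 2 over i = 1..92.
Σi = 4278 and Σi² = 263810.
(1·263810 + 1·4278) / 2 = 268088/2 = 134044.

134044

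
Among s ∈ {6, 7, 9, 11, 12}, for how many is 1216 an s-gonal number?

s = 6: P(6, 24) = 1128 and P(6, 25) = 1225; 1216 is not s-gonal.
s = 7: P(7, 22) = 1177 and P(7, 23) = 1288; 1216 is not s-gonal.
s = 9: P(9, 19) = 1216. ✓
s = 11: P(11, 16) = 1096 and P(11, 17) = 1241; 1216 is not s-gonal.
s = 12: P(12, 16) = 1216. ✓
Hits: s ∈ {9, 12} → 2.

2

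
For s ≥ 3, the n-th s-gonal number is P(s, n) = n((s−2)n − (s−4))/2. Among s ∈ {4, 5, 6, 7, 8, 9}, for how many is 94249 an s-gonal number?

1

s = 4: P(4, 307) = 94249. ✓
s = 5: P(5, 250) = 93625 and P(5, 251) = 94376; 94249 is not s-gonal.
s = 6: P(6, 217) = 93961 and P(6, 218) = 94830; 94249 is not s-gonal.
s = 7: P(7, 194) = 93799 and P(7, 195) = 94770; 94249 is not s-gonal.
s = 8: P(8, 177) = 93633 and P(8, 178) = 94696; 94249 is not s-gonal.
s = 9: P(9, 164) = 93726 and P(9, 165) = 94875; 94249 is not s-gonal.
Hits: s ∈ {4} → 1.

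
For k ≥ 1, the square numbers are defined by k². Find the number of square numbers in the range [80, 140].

The n-th square number is n².
Smallest index with value ≥ 80: n = 9 (giving 81).
Largest index with value ≤ 140: n = 11 (giving 121).
Indices 9 through 11: 3 terms.

3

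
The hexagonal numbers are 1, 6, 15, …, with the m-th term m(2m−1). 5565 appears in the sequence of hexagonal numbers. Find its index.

53

Set n(2n−1) = 5565, giving 2n² − n − 5565 = 0.
The discriminant is 1 + 8·5565 = 44521, and √44521 = 211.
So n = (1 + 211) / 4 = 212/4 = 53.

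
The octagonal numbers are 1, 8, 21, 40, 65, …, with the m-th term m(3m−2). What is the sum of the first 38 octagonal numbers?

55575

Σ i(3i−2) = 3Σi² − 2Σi over i = 1..38.
Σi = 741 and Σi² = 19019.
3·19019 − 2·741 = 55575.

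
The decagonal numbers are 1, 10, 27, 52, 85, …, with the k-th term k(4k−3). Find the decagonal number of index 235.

The 235th decagonal number is n(4n−3) with n = 235.
235·(4·235 − 3) = 235·937 = 220195.

220195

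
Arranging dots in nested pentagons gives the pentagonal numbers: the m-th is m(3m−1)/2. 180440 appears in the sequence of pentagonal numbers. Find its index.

Set n(3n−1)/2 = 180440, giving 3n² − n − 360880 = 0.
The discriminant is 1 + 24·180440 = 4330561, and √4330561 = 2081.
So n = (1 + 2081) / 6 = 2082/6 = 347.

347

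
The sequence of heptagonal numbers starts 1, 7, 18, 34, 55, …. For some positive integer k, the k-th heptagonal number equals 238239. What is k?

309

Set n(5n−3)/2 = 238239, giving 5n² − 3n − 476478 = 0.
The discriminant is 9 + 40·238239 = 9529569, and √9529569 = 3087.
So n = (3 + 3087) / 10 = 3090/10 = 309.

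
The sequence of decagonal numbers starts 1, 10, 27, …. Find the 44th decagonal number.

The 44th decagonal number is n(4n−3) with n = 44.
44·(4·44 − 3) = 44·173 = 7612.

7612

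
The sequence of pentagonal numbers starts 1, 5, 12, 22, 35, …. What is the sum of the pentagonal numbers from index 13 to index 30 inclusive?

Σ i(3i−1)/2 = (3Σi² − Σi) / 2 over i = 13..30.
Σi = 465 − 78 = 387 and Σi² = 9455 − 650 = 8805.
(3·8805 − 1·387) / 2 = 26028/2 = 13014.

13014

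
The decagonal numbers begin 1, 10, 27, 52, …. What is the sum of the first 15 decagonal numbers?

Σ i(4i−3) = 4Σi² − 3Σi over i = 1..15.
Σi = 120 and Σi² = 1240.
4·1240 − 3·120 = 4600.

4600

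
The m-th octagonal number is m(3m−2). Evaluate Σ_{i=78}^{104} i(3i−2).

Σ i(3i−2) = 3Σi² − 2Σi over i = 78..104.
Σi = 5460 − 3003 = 2457 and Σi² = 380380 − 155155 = 225225.
3·225225 − 2·2457 = 670761.

670761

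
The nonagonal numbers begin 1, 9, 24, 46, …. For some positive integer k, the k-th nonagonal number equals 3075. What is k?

30

Set n(7n−5)/2 = 3075, giving 7n² − 5n − 6150 = 0.
The discriminant is 25 + 56·3075 = 172225, and √172225 = 415.
So n = (5 + 415) / 14 = 420/14 = 30.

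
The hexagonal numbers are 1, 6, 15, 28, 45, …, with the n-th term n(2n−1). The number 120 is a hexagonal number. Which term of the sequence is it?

Set n(2n−1) = 120, giving 2n² − n − 120 = 0.
So n = (1 + 31) / 4 = 32/4 = 8.

8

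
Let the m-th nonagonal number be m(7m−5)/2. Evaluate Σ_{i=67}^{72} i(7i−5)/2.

100454

Σ i(7i−5)/2 = (7Σi² − 5Σi) / 2 over i = 67..72.
Σi = 2628 − 2211 = 417 and Σi² = 127020 − 98021 = 28999.
(7·28999 − 5·417) / 2 = 200908/2 = 100454.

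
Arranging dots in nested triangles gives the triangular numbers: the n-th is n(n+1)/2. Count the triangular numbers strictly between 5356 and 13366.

59

The n-th triangular number is n(n+1)/2.
Smallest index with value > 5356: n = 104 (giving 5460).
Largest index with value < 13366: n = 162 (giving 13203).
Indices 104 through 162: 59 terms.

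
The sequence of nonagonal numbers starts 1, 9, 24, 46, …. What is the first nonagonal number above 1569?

Solve n(7n−5)/2 > 1569 for integer n.
The largest n with value ≤ 1569 is 21 (since 1491 ≤ 1569 < 1639), so the first above is n = 22, value 1639.

1639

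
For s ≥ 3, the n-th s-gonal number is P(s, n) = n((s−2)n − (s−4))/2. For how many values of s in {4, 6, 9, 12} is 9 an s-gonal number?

s = 4: P(4, 3) = 9. ✓
s = 6: P(6, 2) = 6 and P(6, 3) = 15; 9 is not s-gonal.
s = 9: P(9, 2) = 9. ✓
s = 12: P(12, 1) = 1 and P(12, 2) = 12; 9 is not s-gonal.
Hits: s ∈ {4, 9} → 2.

2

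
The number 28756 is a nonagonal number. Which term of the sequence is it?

91

Set n(7n−5)/2 = 28756, giving 7n² − 5n − 57512 = 0.
The discriminant is 25 + 56·28756 = 1610361, and √1610361 = 1269.
So n = (5 + 1269) / 14 = 1274/14 = 91.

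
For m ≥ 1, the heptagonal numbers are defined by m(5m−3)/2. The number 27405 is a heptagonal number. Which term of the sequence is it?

Set n(5n−3)/2 = 27405, giving 5n² − 3n − 54810 = 0.
The discriminant is 9 + 40·27405 = 1096209, and √1096209 = 1047.
So n = (3 + 1047) / 10 = 1050/10 = 105.

105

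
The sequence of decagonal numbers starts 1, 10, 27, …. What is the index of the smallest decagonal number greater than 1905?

Solve n(4n−3) > 1905 for integer n.
The largest n with value ≤ 1905 is 22 (since 1870 ≤ 1905 < 2047), so the first above is n = 23, value 2047.

23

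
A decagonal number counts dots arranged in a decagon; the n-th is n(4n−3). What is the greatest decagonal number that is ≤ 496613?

Solve n(4n−3) ≤ 496613 for integer n.
n = 352 gives 494560 ≤ 496613, while n = 353 gives 497377 > 496613; so the answer is 494560.

494560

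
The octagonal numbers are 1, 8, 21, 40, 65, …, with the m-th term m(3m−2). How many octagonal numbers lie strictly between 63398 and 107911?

44

The n-th octagonal number is n(3n−2).
Smallest index with value > 63398: n = 146 (giving 63656).
Largest index with value < 107911: n = 189 (giving 106785).
Indices 146 through 189: 44 terms.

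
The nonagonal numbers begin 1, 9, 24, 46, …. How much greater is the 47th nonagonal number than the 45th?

47·(7·47 − 5)/2 = 7614 and 45·(7·45 − 5)/2 = 6975.
Difference: 7614 − 6975 = 639.

639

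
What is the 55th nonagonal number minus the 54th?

379

Consecutive nonagonal numbers differ by 7n − 6: here 7·55 − 6 = 379.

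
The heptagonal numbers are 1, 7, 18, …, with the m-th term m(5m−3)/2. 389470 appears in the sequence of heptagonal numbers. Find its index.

395

Set n(5n−3)/2 = 389470, giving 5n² − 3n − 778940 = 0.
The discriminant is 9 + 40·389470 = 15578809, and √15578809 = 3947.
So n = (3 + 3947) / 10 = 3950/10 = 395.
Check: 395·(5·395 − 3)/2 = 389470. ✓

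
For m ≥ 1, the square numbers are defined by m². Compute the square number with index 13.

13² = 169.

169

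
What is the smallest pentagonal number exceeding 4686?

4845

Solve n(3n−1)/2 > 4686 for integer n.
The largest n with value ≤ 4686 is 56 (since 4676 ≤ 4686 < 4845), so the first above is n = 57, value 4845.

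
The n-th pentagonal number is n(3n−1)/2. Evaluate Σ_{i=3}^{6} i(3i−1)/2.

120

Σ i(3i−1)/2 = (3Σi² − Σi) / 2 over i = 3..6.
Σi = 21 − 3 = 18 and Σi² = 91 − 5 = 86.
(3·86 − 1·18) / 2 = 240/2 = 120.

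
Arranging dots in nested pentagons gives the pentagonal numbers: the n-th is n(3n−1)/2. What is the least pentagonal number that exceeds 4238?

Solve n(3n−1)/2 > 4238 for integer n.
The largest n with value ≤ 4238 is 53 (since 4187 ≤ 4238 < 4347), so the first above is n = 54, value 4347.

4347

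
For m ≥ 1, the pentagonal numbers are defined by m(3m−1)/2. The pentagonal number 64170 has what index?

207

Set n(3n−1)/2 = 64170, giving 3n² − n − 128340 = 0.
The discriminant is 1 + 24·64170 = 1540081, and √1540081 = 1241.
So n = (1 + 1241) / 6 = 1242/6 = 207.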